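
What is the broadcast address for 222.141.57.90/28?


Network: 222.141.57.80/28
Host bits = 4
Set all host bits to 1:
Broadcast: 222.141.57.95


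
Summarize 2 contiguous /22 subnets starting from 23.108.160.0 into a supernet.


Original prefix: /22
Number of subnets: 2 = 2^1
New prefix = 22 - 1 = 21
Supernet: 23.108.160.0/21


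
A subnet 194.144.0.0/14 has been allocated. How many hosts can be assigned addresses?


Host bits = 32 - 14 = 18
Total addresses = 2^18 = 262144
Usable = total - 2 (network and broadcast)
Usable hosts: 262142


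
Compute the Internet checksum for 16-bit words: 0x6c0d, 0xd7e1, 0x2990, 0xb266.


Sum all words (with carry folding):
+ 0x6c0d = 0x6c0d
+ 0xd7e1 = 0x43ef
+ 0x2990 = 0x6d7f
+ 0xb266 = 0x1fe6
One's complement: ~0x1fe6
Checksum = 0xe019


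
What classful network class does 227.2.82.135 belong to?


First octet: 227
Binary: 11100011
1110xxxx -> Class D (224-239)
Class D (multicast), default mask N/A


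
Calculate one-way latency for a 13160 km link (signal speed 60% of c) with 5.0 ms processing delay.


Speed = 0.6 * 3e5 km/s = 180000 km/s
Propagation delay = 13160 / 180000 = 0.0731 s = 73.1111 ms
Processing delay = 5.0 ms
Total one-way latency = 78.1111 ms


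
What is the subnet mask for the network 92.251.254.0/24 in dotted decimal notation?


/24 means 24 network bits, 8 host bits
Binary: 11111111111111111111111100000000
Mask: 255.255.255.0


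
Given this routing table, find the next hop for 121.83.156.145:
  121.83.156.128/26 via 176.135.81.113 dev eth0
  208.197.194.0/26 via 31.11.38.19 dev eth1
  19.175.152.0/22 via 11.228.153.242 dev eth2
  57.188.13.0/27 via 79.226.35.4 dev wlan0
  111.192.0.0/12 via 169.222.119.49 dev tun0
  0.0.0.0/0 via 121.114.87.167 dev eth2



Longest prefix match for 121.83.156.145:
  /26 121.83.156.128: MATCH
  /26 208.197.194.0: no
  /22 19.175.152.0: no
  /27 57.188.13.0: no
  /12 111.192.0.0: no
  /0 0.0.0.0: MATCH
Selected: next-hop 176.135.81.113 via eth0 (matched /26)


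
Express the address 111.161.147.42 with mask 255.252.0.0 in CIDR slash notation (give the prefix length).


Binary: 11111111.11111100.00000000.00000000
Count leading 1s
Prefix: /14


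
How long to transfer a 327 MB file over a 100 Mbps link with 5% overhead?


Effective throughput = 100 * (1 - 5/100) = 95 Mbps
File size in Mb = 327 * 8 = 2616 Mb
Time = 2616 / 95
Time = 27.5368 seconds


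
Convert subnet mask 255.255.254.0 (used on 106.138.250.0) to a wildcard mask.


Subnet mask: 255.255.254.0
Wildcard = 255.255.255.255 - subnet mask
255 - 255 = 0
255 - 255 = 0
255 - 254 = 1
255 - 0 = 255
Wildcard: 0.0.1.255


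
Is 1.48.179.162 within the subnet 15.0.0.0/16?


Subnet network: 15.0.0.0
Test IP AND mask: 1.48.0.0
No, 1.48.179.162 is not in 15.0.0.0/16


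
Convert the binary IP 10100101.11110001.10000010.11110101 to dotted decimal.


10100101 = 165
11110001 = 241
10000010 = 130
11110101 = 245
IP: 165.241.130.245


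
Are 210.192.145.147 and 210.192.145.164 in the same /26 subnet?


Mask: 255.255.255.192
210.192.145.147 AND mask = 210.192.145.128
210.192.145.164 AND mask = 210.192.145.128
Yes, same subnet (210.192.145.128)


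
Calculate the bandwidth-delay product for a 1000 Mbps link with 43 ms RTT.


BDP = bandwidth * RTT
= 1000 Mbps * 43 ms
= 1000 * 1e6 * 43 / 1000 bits
= 43000000 bits
= 5375000 bytes
= 5249.0234 KB
BDP = 43000000 bits (5375000 bytes)


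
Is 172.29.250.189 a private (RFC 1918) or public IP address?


RFC 1918 private ranges:
  10.0.0.0/8 (10.0.0.0 - 10.255.255.255)
  172.16.0.0/12 (172.16.0.0 - 172.31.255.255)
  192.168.0.0/16 (192.168.0.0 - 192.168.255.255)
Private (in 172.16.0.0/12)


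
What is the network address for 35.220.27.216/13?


IP:   00100011.11011100.00011011.11011000
Mask: 11111111.11111000.00000000.00000000
AND operation:
Net:  00100011.11011000.00000000.00000000
Network: 35.216.0.0/13


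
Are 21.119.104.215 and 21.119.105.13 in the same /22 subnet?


Mask: 255.255.252.0
21.119.104.215 AND mask = 21.119.104.0
21.119.105.13 AND mask = 21.119.104.0
Yes, same subnet (21.119.104.0)


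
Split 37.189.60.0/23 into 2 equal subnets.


New prefix = 23 + 1 = 24
Each subnet has 256 addresses
  37.189.60.0/24
  37.189.61.0/24
Subnets: 37.189.60.0/24, 37.189.61.0/24


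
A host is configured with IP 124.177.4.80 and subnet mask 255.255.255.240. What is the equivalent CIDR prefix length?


Binary: 11111111.11111111.11111111.11110000
Count leading 1s
Prefix: /28


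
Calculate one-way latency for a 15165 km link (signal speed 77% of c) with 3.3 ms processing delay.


Speed = 0.77 * 3e5 km/s = 231000 km/s
Propagation delay = 15165 / 231000 = 0.0656 s = 65.6494 ms
Processing delay = 3.3 ms
Total one-way latency = 68.9494 ms


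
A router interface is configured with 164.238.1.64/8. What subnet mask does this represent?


/8 means 8 network bits, 24 host bits
Binary: 11111111000000000000000000000000
Mask: 255.0.0.0


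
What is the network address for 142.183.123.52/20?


IP:   10001110.10110111.01111011.00110100
Mask: 11111111.11111111.11110000.00000000
AND operation:
Net:  10001110.10110111.01110000.00000000
Network: 142.183.112.0/20


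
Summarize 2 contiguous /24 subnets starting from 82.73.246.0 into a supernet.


Original prefix: /24
Number of subnets: 2 = 2^1
New prefix = 24 - 1 = 23
Supernet: 82.73.246.0/23


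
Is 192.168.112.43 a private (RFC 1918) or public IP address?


RFC 1918 private ranges:
  10.0.0.0/8 (10.0.0.0 - 10.255.255.255)
  172.16.0.0/12 (172.16.0.0 - 172.31.255.255)
  192.168.0.0/16 (192.168.0.0 - 192.168.255.255)
Private (in 192.168.0.0/16)


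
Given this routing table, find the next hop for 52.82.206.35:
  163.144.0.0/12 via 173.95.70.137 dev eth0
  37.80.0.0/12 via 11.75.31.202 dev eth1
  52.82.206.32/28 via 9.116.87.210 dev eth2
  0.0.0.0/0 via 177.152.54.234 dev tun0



Longest prefix match for 52.82.206.35:
  /12 163.144.0.0: no
  /12 37.80.0.0: no
  /28 52.82.206.32: MATCH
  /0 0.0.0.0: MATCH
Selected: next-hop 9.116.87.210 via eth2 (matched /28)


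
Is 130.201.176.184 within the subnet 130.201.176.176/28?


Subnet network: 130.201.176.176
Test IP AND mask: 130.201.176.176
Yes, 130.201.176.184 is in 130.201.176.176/28


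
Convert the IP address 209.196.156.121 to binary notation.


209 = 11010001
196 = 11000100
156 = 10011100
121 = 01111001
Binary: 11010001.11000100.10011100.01111001


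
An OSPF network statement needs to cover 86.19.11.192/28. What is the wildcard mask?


Subnet mask: 255.255.255.240
Wildcard = 255.255.255.255 - subnet mask
255 - 255 = 0
255 - 255 = 0
255 - 255 = 0
255 - 240 = 15
Wildcard: 0.0.0.15


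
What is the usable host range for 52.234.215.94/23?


Network: 52.234.214.0
Broadcast: 52.234.215.255
First usable = network + 1
Last usable = broadcast - 1
Range: 52.234.214.1 to 52.234.215.254


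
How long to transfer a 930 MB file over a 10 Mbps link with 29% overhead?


Effective throughput = 10 * (1 - 29/100) = 7.1 Mbps
File size in Mb = 930 * 8 = 7440 Mb
Time = 7440 / 7.1
Time = 1047.8873 seconds


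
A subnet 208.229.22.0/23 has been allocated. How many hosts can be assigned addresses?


Host bits = 32 - 23 = 9
Total addresses = 2^9 = 512
Usable = total - 2 (network and broadcast)
Usable hosts: 510


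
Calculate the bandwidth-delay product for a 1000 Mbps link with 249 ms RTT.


BDP = bandwidth * RTT
= 1000 Mbps * 249 ms
= 1000 * 1e6 * 249 / 1000 bits
= 249000000 bits
= 31125000 bytes
= 30395.5078 KB
BDP = 249000000 bits (31125000 bytes)


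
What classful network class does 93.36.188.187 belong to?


First octet: 93
Binary: 01011101
0xxxxxxx -> Class A (1-126)
Class A, default mask 255.0.0.0 (/8)


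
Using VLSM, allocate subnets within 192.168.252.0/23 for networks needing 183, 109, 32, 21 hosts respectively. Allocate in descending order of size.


183 hosts -> /24 (254 usable): 192.168.252.0/24
109 hosts -> /25 (126 usable): 192.168.253.0/25
32 hosts -> /26 (62 usable): 192.168.253.128/26
21 hosts -> /27 (30 usable): 192.168.253.192/27
Allocation: 192.168.252.0/24 (183 hosts, 254 usable); 192.168.253.0/25 (109 hosts, 126 usable); 192.168.253.128/26 (32 hosts, 62 usable); 192.168.253.192/27 (21 hosts, 30 usable)


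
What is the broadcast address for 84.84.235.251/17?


Network: 84.84.128.0/17
Host bits = 15
Set all host bits to 1:
Broadcast: 84.84.255.255


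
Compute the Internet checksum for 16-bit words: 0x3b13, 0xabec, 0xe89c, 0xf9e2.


Sum all words (with carry folding):
+ 0x3b13 = 0x3b13
+ 0xabec = 0xe6ff
+ 0xe89c = 0xcf9c
+ 0xf9e2 = 0xc97f
One's complement: ~0xc97f
Checksum = 0x3680


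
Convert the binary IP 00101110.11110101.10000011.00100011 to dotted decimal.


00101110 = 46
11110101 = 245
10000011 = 131
00100011 = 35
IP: 46.245.131.35


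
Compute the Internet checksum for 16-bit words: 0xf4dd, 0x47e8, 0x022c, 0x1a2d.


Sum all words (with carry folding):
+ 0xf4dd = 0xf4dd
+ 0x47e8 = 0x3cc6
+ 0x022c = 0x3ef2
+ 0x1a2d = 0x591f
One's complement: ~0x591f
Checksum = 0xa6e0


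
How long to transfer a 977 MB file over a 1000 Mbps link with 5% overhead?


Effective throughput = 1000 * (1 - 5/100) = 950 Mbps
File size in Mb = 977 * 8 = 7816 Mb
Time = 7816 / 950
Time = 8.2274 seconds


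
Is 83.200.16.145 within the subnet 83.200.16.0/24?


Subnet network: 83.200.16.0
Test IP AND mask: 83.200.16.0
Yes, 83.200.16.145 is in 83.200.16.0/24


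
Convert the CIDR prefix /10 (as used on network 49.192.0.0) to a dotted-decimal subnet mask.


/10 means 10 network bits, 22 host bits
Binary: 11111111110000000000000000000000
Mask: 255.192.0.0


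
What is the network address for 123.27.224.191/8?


IP:   01111011.00011011.11100000.10111111
Mask: 11111111.00000000.00000000.00000000
AND operation:
Net:  01111011.00000000.00000000.00000000
Network: 123.0.0.0/8


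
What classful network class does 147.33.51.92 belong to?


First octet: 147
Binary: 10010011
10xxxxxx -> Class B (128-191)
Class B, default mask 255.255.0.0 (/16)


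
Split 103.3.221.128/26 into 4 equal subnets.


New prefix = 26 + 2 = 28
Each subnet has 16 addresses
  103.3.221.128/28
  103.3.221.144/28
  103.3.221.160/28
  103.3.221.176/28
Subnets: 103.3.221.128/28, 103.3.221.144/28, 103.3.221.160/28, 103.3.221.176/28


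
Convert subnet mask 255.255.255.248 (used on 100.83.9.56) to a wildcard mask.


Subnet mask: 255.255.255.248
Wildcard = 255.255.255.255 - subnet mask
255 - 255 = 0
255 - 255 = 0
255 - 255 = 0
255 - 248 = 7
Wildcard: 0.0.0.7


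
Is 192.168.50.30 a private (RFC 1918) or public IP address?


RFC 1918 private ranges:
  10.0.0.0/8 (10.0.0.0 - 10.255.255.255)
  172.16.0.0/12 (172.16.0.0 - 172.31.255.255)
  192.168.0.0/16 (192.168.0.0 - 192.168.255.255)
Private (in 192.168.0.0/16)


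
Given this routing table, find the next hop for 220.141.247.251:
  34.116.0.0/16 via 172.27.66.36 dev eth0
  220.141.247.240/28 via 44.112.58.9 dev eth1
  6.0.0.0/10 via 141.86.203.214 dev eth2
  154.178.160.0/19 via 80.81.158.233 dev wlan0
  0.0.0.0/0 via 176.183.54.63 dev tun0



Longest prefix match for 220.141.247.251:
  /16 34.116.0.0: no
  /28 220.141.247.240: MATCH
  /10 6.0.0.0: no
  /19 154.178.160.0: no
  /0 0.0.0.0: MATCH
Selected: next-hop 44.112.58.9 via eth1 (matched /28)


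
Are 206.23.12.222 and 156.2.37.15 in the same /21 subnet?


Mask: 255.255.248.0
206.23.12.222 AND mask = 206.23.8.0
156.2.37.15 AND mask = 156.2.32.0
No, different subnets (206.23.8.0 vs 156.2.32.0)


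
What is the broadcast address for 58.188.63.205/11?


Network: 58.160.0.0/11
Host bits = 21
Set all host bits to 1:
Broadcast: 58.191.255.255


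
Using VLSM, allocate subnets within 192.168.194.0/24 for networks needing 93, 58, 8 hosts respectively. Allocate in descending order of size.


93 hosts -> /25 (126 usable): 192.168.194.0/25
58 hosts -> /26 (62 usable): 192.168.194.128/26
8 hosts -> /28 (14 usable): 192.168.194.192/28
Allocation: 192.168.194.0/25 (93 hosts, 126 usable); 192.168.194.128/26 (58 hosts, 62 usable); 192.168.194.192/28 (8 hosts, 14 usable)


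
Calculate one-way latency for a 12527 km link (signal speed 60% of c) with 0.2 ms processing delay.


Speed = 0.6 * 3e5 km/s = 180000 km/s
Propagation delay = 12527 / 180000 = 0.0696 s = 69.5944 ms
Processing delay = 0.2 ms
Total one-way latency = 69.7944 ms


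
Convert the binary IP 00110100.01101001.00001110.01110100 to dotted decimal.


00110100 = 52
01101001 = 105
00001110 = 14
01110100 = 116
IP: 52.105.14.116


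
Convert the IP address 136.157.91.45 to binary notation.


136 = 10001000
157 = 10011101
91 = 01011011
45 = 00101101
Binary: 10001000.10011101.01011011.00101101


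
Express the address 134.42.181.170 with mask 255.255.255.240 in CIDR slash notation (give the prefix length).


Binary: 11111111.11111111.11111111.11110000
Count leading 1s
Prefix: /28


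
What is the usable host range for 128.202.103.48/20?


Network: 128.202.96.0
Broadcast: 128.202.111.255
First usable = network + 1
Last usable = broadcast - 1
Range: 128.202.96.1 to 128.202.111.254


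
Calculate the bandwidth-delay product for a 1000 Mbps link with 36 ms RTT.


BDP = bandwidth * RTT
= 1000 Mbps * 36 ms
= 1000 * 1e6 * 36 / 1000 bits
= 36000000 bits
= 4500000 bytes
= 4394.5312 KB
BDP = 36000000 bits (4500000 bytes)


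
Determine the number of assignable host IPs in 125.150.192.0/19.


Host bits = 32 - 19 = 13
Total addresses = 2^13 = 8192
Usable = total - 2 (network and broadcast)
Usable hosts: 8190


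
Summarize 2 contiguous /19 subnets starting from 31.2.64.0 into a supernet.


Original prefix: /19
Number of subnets: 2 = 2^1
New prefix = 19 - 1 = 18
Supernet: 31.2.64.0/18


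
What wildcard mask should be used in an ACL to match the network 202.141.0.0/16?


Subnet mask: 255.255.0.0
Wildcard = 255.255.255.255 - subnet mask
255 - 255 = 0
255 - 255 = 0
255 - 0 = 255
255 - 0 = 255
Wildcard: 0.0.255.255


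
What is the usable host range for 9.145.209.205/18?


Network: 9.145.192.0
Broadcast: 9.145.255.255
First usable = network + 1
Last usable = broadcast - 1
Range: 9.145.192.1 to 9.145.255.254


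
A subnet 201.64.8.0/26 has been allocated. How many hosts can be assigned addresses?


Host bits = 32 - 26 = 6
Total addresses = 2^6 = 64
Usable = total - 2 (network and broadcast)
Usable hosts: 62


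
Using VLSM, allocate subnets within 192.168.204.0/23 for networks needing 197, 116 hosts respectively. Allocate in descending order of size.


197 hosts -> /24 (254 usable): 192.168.204.0/24
116 hosts -> /25 (126 usable): 192.168.205.0/25
Allocation: 192.168.204.0/24 (197 hosts, 254 usable); 192.168.205.0/25 (116 hosts, 126 usable)


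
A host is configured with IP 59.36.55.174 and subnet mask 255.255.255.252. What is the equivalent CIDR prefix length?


Binary: 11111111.11111111.11111111.11111100
Count leading 1s
Prefix: /30


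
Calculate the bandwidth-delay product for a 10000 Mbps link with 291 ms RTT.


BDP = bandwidth * RTT
= 10000 Mbps * 291 ms
= 10000 * 1e6 * 291 / 1000 bits
= 2910000000 bits
= 363750000 bytes
= 355224.6094 KB
BDP = 2910000000 bits (363750000 bytes)


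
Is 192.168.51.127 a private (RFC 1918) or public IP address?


RFC 1918 private ranges:
  10.0.0.0/8 (10.0.0.0 - 10.255.255.255)
  172.16.0.0/12 (172.16.0.0 - 172.31.255.255)
  192.168.0.0/16 (192.168.0.0 - 192.168.255.255)
Private (in 192.168.0.0/16)


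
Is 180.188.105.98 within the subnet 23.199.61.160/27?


Subnet network: 23.199.61.160
Test IP AND mask: 180.188.105.96
No, 180.188.105.98 is not in 23.199.61.160/27


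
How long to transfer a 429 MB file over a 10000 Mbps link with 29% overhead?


Effective throughput = 10000 * (1 - 29/100) = 7100 Mbps
File size in Mb = 429 * 8 = 3432 Mb
Time = 3432 / 7100
Time = 0.4834 seconds


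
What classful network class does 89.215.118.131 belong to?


First octet: 89
Binary: 01011001
0xxxxxxx -> Class A (1-126)
Class A, default mask 255.0.0.0 (/8)


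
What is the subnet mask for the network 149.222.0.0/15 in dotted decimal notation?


/15 means 15 network bits, 17 host bits
Binary: 11111111111111100000000000000000
Mask: 255.254.0.0


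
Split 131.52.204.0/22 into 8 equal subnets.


New prefix = 22 + 3 = 25
Each subnet has 128 addresses
  131.52.204.0/25
  131.52.204.128/25
  131.52.205.0/25
  131.52.205.128/25
  131.52.206.0/25
  131.52.206.128/25
  131.52.207.0/25
  131.52.207.128/25
Subnets: 131.52.204.0/25, 131.52.204.128/25, 131.52.205.0/25, 131.52.205.128/25, 131.52.206.0/25, 131.52.206.128/25, 131.52.207.0/25, 131.52.207.128/25


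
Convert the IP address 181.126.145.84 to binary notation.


181 = 10110101
126 = 01111110
145 = 10010001
84 = 01010100
Binary: 10110101.01111110.10010001.01010100


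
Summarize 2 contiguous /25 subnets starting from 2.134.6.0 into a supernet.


Original prefix: /25
Number of subnets: 2 = 2^1
New prefix = 25 - 1 = 24
Supernet: 2.134.6.0/24


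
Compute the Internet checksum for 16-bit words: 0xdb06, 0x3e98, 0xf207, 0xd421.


Sum all words (with carry folding):
+ 0xdb06 = 0xdb06
+ 0x3e98 = 0x199f
+ 0xf207 = 0x0ba7
+ 0xd421 = 0xdfc8
One's complement: ~0xdfc8
Checksum = 0x2037


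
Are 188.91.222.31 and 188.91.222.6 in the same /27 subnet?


Mask: 255.255.255.224
188.91.222.31 AND mask = 188.91.222.0
188.91.222.6 AND mask = 188.91.222.0
Yes, same subnet (188.91.222.0)


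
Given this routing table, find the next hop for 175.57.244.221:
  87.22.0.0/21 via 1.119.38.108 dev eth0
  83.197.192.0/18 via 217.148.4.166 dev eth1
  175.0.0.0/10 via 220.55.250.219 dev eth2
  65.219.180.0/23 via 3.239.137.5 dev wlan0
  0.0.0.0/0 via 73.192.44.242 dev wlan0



Longest prefix match for 175.57.244.221:
  /21 87.22.0.0: no
  /18 83.197.192.0: no
  /10 175.0.0.0: MATCH
  /23 65.219.180.0: no
  /0 0.0.0.0: MATCH
Selected: next-hop 220.55.250.219 via eth2 (matched /10)


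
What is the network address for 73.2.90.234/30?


IP:   01001001.00000010.01011010.11101010
Mask: 11111111.11111111.11111111.11111100
AND operation:
Net:  01001001.00000010.01011010.11101000
Network: 73.2.90.232/30


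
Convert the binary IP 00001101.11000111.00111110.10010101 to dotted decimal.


00001101 = 13
11000111 = 199
00111110 = 62
10010101 = 149
IP: 13.199.62.149


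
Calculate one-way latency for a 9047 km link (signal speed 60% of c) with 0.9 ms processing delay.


Speed = 0.6 * 3e5 km/s = 180000 km/s
Propagation delay = 9047 / 180000 = 0.0503 s = 50.2611 ms
Processing delay = 0.9 ms
Total one-way latency = 51.1611 ms


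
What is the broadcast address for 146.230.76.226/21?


Network: 146.230.72.0/21
Host bits = 11
Set all host bits to 1:
Broadcast: 146.230.79.255


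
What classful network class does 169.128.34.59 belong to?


First octet: 169
Binary: 10101001
10xxxxxx -> Class B (128-191)
Class B, default mask 255.255.0.0 (/16)


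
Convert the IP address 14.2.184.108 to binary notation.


14 = 00001110
2 = 00000010
184 = 10111000
108 = 01101100
Binary: 00001110.00000010.10111000.01101100


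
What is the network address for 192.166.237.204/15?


IP:   11000000.10100110.11101101.11001100
Mask: 11111111.11111110.00000000.00000000
AND operation:
Net:  11000000.10100110.00000000.00000000
Network: 192.166.0.0/15


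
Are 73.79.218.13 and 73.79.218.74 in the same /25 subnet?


Mask: 255.255.255.128
73.79.218.13 AND mask = 73.79.218.0
73.79.218.74 AND mask = 73.79.218.0
Yes, same subnet (73.79.218.0)


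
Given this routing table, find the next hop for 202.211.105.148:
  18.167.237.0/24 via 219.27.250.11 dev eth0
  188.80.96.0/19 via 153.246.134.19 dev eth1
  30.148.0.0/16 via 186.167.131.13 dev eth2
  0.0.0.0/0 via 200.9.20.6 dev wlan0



Longest prefix match for 202.211.105.148:
  /24 18.167.237.0: no
  /19 188.80.96.0: no
  /16 30.148.0.0: no
  /0 0.0.0.0: MATCH
Selected: next-hop 200.9.20.6 via wlan0 (matched /0)


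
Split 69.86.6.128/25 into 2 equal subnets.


New prefix = 25 + 1 = 26
Each subnet has 64 addresses
  69.86.6.128/26
  69.86.6.192/26
Subnets: 69.86.6.128/26, 69.86.6.192/26


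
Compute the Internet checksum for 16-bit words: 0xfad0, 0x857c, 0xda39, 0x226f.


Sum all words (with carry folding):
+ 0xfad0 = 0xfad0
+ 0x857c = 0x804d
+ 0xda39 = 0x5a87
+ 0x226f = 0x7cf6
One's complement: ~0x7cf6
Checksum = 0x8309


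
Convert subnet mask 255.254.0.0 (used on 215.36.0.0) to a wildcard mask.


Subnet mask: 255.254.0.0
Wildcard = 255.255.255.255 - subnet mask
255 - 255 = 0
255 - 254 = 1
255 - 0 = 255
255 - 0 = 255
Wildcard: 0.1.255.255


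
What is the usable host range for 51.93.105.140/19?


Network: 51.93.96.0
Broadcast: 51.93.127.255
First usable = network + 1
Last usable = broadcast - 1
Range: 51.93.96.1 to 51.93.127.254


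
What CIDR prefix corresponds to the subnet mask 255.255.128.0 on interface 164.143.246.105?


Binary: 11111111.11111111.10000000.00000000
Count leading 1s
Prefix: /17


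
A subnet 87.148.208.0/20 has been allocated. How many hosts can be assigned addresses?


Host bits = 32 - 20 = 12
Total addresses = 2^12 = 4096
Usable = total - 2 (network and broadcast)
Usable hosts: 4094


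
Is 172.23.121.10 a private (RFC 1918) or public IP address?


RFC 1918 private ranges:
  10.0.0.0/8 (10.0.0.0 - 10.255.255.255)
  172.16.0.0/12 (172.16.0.0 - 172.31.255.255)
  192.168.0.0/16 (192.168.0.0 - 192.168.255.255)
Private (in 172.16.0.0/12)


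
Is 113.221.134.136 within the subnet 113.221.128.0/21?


Subnet network: 113.221.128.0
Test IP AND mask: 113.221.128.0
Yes, 113.221.134.136 is in 113.221.128.0/21


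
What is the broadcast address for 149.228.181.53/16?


Network: 149.228.0.0/16
Host bits = 16
Set all host bits to 1:
Broadcast: 149.228.255.255


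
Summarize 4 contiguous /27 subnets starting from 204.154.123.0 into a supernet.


Original prefix: /27
Number of subnets: 4 = 2^2
New prefix = 27 - 2 = 25
Supernet: 204.154.123.0/25


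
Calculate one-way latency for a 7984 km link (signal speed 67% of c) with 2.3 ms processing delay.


Speed = 0.67 * 3e5 km/s = 201000 km/s
Propagation delay = 7984 / 201000 = 0.0397 s = 39.7214 ms
Processing delay = 2.3 ms
Total one-way latency = 42.0214 ms


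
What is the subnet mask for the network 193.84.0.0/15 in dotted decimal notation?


/15 means 15 network bits, 17 host bits
Binary: 11111111111111100000000000000000
Mask: 255.254.0.0


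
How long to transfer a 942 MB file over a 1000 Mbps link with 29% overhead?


Effective throughput = 1000 * (1 - 29/100) = 710 Mbps
File size in Mb = 942 * 8 = 7536 Mb
Time = 7536 / 710
Time = 10.6141 seconds


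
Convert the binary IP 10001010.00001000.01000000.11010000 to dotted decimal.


10001010 = 138
00001000 = 8
01000000 = 64
11010000 = 208
IP: 138.8.64.208


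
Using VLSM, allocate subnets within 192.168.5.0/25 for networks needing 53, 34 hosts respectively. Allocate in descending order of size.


53 hosts -> /26 (62 usable): 192.168.5.0/26
34 hosts -> /26 (62 usable): 192.168.5.64/26
Allocation: 192.168.5.0/26 (53 hosts, 62 usable); 192.168.5.64/26 (34 hosts, 62 usable)


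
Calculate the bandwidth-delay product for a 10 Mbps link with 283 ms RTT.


BDP = bandwidth * RTT
= 10 Mbps * 283 ms
= 10 * 1e6 * 283 / 1000 bits
= 2830000 bits
= 353750 bytes
= 345.459 KB
BDP = 2830000 bits (353750 bytes)


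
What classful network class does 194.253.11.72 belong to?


First octet: 194
Binary: 11000010
110xxxxx -> Class C (192-223)
Class C, default mask 255.255.255.0 (/24)


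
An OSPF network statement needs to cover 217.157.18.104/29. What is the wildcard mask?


Subnet mask: 255.255.255.248
Wildcard = 255.255.255.255 - subnet mask
255 - 255 = 0
255 - 255 = 0
255 - 255 = 0
255 - 248 = 7
Wildcard: 0.0.0.7


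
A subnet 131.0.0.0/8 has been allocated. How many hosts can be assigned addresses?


Host bits = 32 - 8 = 24
Total addresses = 2^24 = 16777216
Usable = total - 2 (network and broadcast)
Usable hosts: 16777214


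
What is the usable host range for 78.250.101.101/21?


Network: 78.250.96.0
Broadcast: 78.250.103.255
First usable = network + 1
Last usable = broadcast - 1
Range: 78.250.96.1 to 78.250.103.254


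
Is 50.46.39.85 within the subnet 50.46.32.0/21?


Subnet network: 50.46.32.0
Test IP AND mask: 50.46.32.0
Yes, 50.46.39.85 is in 50.46.32.0/21


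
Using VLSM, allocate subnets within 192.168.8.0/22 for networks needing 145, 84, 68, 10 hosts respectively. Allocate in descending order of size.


145 hosts -> /24 (254 usable): 192.168.8.0/24
84 hosts -> /25 (126 usable): 192.168.9.0/25
68 hosts -> /25 (126 usable): 192.168.9.128/25
10 hosts -> /28 (14 usable): 192.168.10.0/28
Allocation: 192.168.8.0/24 (145 hosts, 254 usable); 192.168.9.0/25 (84 hosts, 126 usable); 192.168.9.128/25 (68 hosts, 126 usable); 192.168.10.0/28 (10 hosts, 14 usable)


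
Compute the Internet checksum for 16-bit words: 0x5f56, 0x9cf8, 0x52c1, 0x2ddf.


Sum all words (with carry folding):
+ 0x5f56 = 0x5f56
+ 0x9cf8 = 0xfc4e
+ 0x52c1 = 0x4f10
+ 0x2ddf = 0x7cef
One's complement: ~0x7cef
Checksum = 0x8310


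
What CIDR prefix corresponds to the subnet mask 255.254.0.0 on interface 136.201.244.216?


Binary: 11111111.11111110.00000000.00000000
Count leading 1s
Prefix: /15


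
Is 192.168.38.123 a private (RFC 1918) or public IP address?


RFC 1918 private ranges:
  10.0.0.0/8 (10.0.0.0 - 10.255.255.255)
  172.16.0.0/12 (172.16.0.0 - 172.31.255.255)
  192.168.0.0/16 (192.168.0.0 - 192.168.255.255)
Private (in 192.168.0.0/16)


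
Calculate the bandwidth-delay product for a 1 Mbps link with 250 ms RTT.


BDP = bandwidth * RTT
= 1 Mbps * 250 ms
= 1 * 1e6 * 250 / 1000 bits
= 250000 bits
= 31250 bytes
= 30.5176 KB
BDP = 250000 bits (31250 bytes)


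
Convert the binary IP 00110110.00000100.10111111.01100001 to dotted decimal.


00110110 = 54
00000100 = 4
10111111 = 191
01100001 = 97
IP: 54.4.191.97


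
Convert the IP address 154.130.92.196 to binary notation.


154 = 10011010
130 = 10000010
92 = 01011100
196 = 11000100
Binary: 10011010.10000010.01011100.11000100


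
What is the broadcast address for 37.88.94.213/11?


Network: 37.64.0.0/11
Host bits = 21
Set all host bits to 1:
Broadcast: 37.95.255.255


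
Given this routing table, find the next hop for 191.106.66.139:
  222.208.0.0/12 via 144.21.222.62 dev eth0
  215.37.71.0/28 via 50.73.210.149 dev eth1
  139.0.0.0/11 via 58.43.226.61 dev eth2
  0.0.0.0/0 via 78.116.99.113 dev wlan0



Longest prefix match for 191.106.66.139:
  /12 222.208.0.0: no
  /28 215.37.71.0: no
  /11 139.0.0.0: no
  /0 0.0.0.0: MATCH
Selected: next-hop 78.116.99.113 via wlan0 (matched /0)


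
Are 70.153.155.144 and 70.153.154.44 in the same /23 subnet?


Mask: 255.255.254.0
70.153.155.144 AND mask = 70.153.154.0
70.153.154.44 AND mask = 70.153.154.0
Yes, same subnet (70.153.154.0)


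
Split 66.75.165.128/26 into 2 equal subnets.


New prefix = 26 + 1 = 27
Each subnet has 32 addresses
  66.75.165.128/27
  66.75.165.160/27
Subnets: 66.75.165.128/27, 66.75.165.160/27


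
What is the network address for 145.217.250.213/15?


IP:   10010001.11011001.11111010.11010101
Mask: 11111111.11111110.00000000.00000000
AND operation:
Net:  10010001.11011000.00000000.00000000
Network: 145.216.0.0/15


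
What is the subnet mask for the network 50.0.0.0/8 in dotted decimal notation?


/8 means 8 network bits, 24 host bits
Binary: 11111111000000000000000000000000
Mask: 255.0.0.0


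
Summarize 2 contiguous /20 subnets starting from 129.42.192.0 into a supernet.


Original prefix: /20
Number of subnets: 2 = 2^1
New prefix = 20 - 1 = 19
Supernet: 129.42.192.0/19


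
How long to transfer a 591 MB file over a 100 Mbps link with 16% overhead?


Effective throughput = 100 * (1 - 16/100) = 84 Mbps
File size in Mb = 591 * 8 = 4728 Mb
Time = 4728 / 84
Time = 56.2857 seconds


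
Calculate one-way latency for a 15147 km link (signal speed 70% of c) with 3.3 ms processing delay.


Speed = 0.7 * 3e5 km/s = 210000 km/s
Propagation delay = 15147 / 210000 = 0.0721 s = 72.1286 ms
Processing delay = 3.3 ms
Total one-way latency = 75.4286 ms


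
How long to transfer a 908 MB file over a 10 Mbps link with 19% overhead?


Effective throughput = 10 * (1 - 19/100) = 8.1 Mbps
File size in Mb = 908 * 8 = 7264 Mb
Time = 7264 / 8.1
Time = 896.7901 seconds


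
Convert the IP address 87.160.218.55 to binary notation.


87 = 01010111
160 = 10100000
218 = 11011010
55 = 00110111
Binary: 01010111.10100000.11011010.00110111


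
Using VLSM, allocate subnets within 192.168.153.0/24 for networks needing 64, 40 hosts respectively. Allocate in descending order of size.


64 hosts -> /25 (126 usable): 192.168.153.0/25
40 hosts -> /26 (62 usable): 192.168.153.128/26
Allocation: 192.168.153.0/25 (64 hosts, 126 usable); 192.168.153.128/26 (40 hosts, 62 usable)


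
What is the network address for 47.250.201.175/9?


IP:   00101111.11111010.11001001.10101111
Mask: 11111111.10000000.00000000.00000000
AND operation:
Net:  00101111.10000000.00000000.00000000
Network: 47.128.0.0/9


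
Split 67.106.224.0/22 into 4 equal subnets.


New prefix = 22 + 2 = 24
Each subnet has 256 addresses
  67.106.224.0/24
  67.106.225.0/24
  67.106.226.0/24
  67.106.227.0/24
Subnets: 67.106.224.0/24, 67.106.225.0/24, 67.106.226.0/24, 67.106.227.0/24


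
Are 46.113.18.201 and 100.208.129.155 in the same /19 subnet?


Mask: 255.255.224.0
46.113.18.201 AND mask = 46.113.0.0
100.208.129.155 AND mask = 100.208.128.0
No, different subnets (46.113.0.0 vs 100.208.128.0)


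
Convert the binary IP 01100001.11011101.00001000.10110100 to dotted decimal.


01100001 = 97
11011101 = 221
00001000 = 8
10110100 = 180
IP: 97.221.8.180


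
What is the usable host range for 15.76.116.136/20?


Network: 15.76.112.0
Broadcast: 15.76.127.255
First usable = network + 1
Last usable = broadcast - 1
Range: 15.76.112.1 to 15.76.127.254


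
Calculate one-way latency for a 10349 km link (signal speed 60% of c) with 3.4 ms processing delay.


Speed = 0.6 * 3e5 km/s = 180000 km/s
Propagation delay = 10349 / 180000 = 0.0575 s = 57.4944 ms
Processing delay = 3.4 ms
Total one-way latency = 60.8944 ms


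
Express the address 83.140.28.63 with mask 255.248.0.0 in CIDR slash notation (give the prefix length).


Binary: 11111111.11111000.00000000.00000000
Count leading 1s
Prefix: /13


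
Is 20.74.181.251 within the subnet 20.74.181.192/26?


Subnet network: 20.74.181.192
Test IP AND mask: 20.74.181.192
Yes, 20.74.181.251 is in 20.74.181.192/26


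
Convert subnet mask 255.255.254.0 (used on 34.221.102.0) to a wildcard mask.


Subnet mask: 255.255.254.0
Wildcard = 255.255.255.255 - subnet mask
255 - 255 = 0
255 - 255 = 0
255 - 254 = 1
255 - 0 = 255
Wildcard: 0.0.1.255


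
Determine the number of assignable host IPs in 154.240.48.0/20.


Host bits = 32 - 20 = 12
Total addresses = 2^12 = 4096
Usable = total - 2 (network and broadcast)
Usable hosts: 4094


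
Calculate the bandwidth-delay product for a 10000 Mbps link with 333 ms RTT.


BDP = bandwidth * RTT
= 10000 Mbps * 333 ms
= 10000 * 1e6 * 333 / 1000 bits
= 3330000000 bits
= 416250000 bytes
= 406494.1406 KB
BDP = 3330000000 bits (416250000 bytes)


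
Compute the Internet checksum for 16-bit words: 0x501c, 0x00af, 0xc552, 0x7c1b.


Sum all words (with carry folding):
+ 0x501c = 0x501c
+ 0x00af = 0x50cb
+ 0xc552 = 0x161e
+ 0x7c1b = 0x9239
One's complement: ~0x9239
Checksum = 0x6dc6


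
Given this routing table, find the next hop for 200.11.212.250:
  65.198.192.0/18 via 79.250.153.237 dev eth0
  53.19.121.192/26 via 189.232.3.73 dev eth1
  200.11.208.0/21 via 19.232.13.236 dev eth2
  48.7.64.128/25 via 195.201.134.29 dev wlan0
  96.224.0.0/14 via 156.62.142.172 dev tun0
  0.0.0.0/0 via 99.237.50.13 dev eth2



Longest prefix match for 200.11.212.250:
  /18 65.198.192.0: no
  /26 53.19.121.192: no
  /21 200.11.208.0: MATCH
  /25 48.7.64.128: no
  /14 96.224.0.0: no
  /0 0.0.0.0: MATCH
Selected: next-hop 19.232.13.236 via eth2 (matched /21)


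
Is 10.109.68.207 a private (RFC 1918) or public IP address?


RFC 1918 private ranges:
  10.0.0.0/8 (10.0.0.0 - 10.255.255.255)
  172.16.0.0/12 (172.16.0.0 - 172.31.255.255)
  192.168.0.0/16 (192.168.0.0 - 192.168.255.255)
Private (in 10.0.0.0/8)


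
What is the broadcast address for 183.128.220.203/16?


Network: 183.128.0.0/16
Host bits = 16
Set all host bits to 1:
Broadcast: 183.128.255.255


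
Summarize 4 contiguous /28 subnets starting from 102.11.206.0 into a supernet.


Original prefix: /28
Number of subnets: 4 = 2^2
New prefix = 28 - 2 = 26
Supernet: 102.11.206.0/26


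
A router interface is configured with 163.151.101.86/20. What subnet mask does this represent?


/20 means 20 network bits, 12 host bits
Binary: 11111111111111111111000000000000
Mask: 255.255.240.0


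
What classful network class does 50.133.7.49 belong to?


First octet: 50
Binary: 00110010
0xxxxxxx -> Class A (1-126)
Class A, default mask 255.0.0.0 (/8)


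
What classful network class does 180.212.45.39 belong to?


First octet: 180
Binary: 10110100
10xxxxxx -> Class B (128-191)
Class B, default mask 255.255.0.0 (/16)


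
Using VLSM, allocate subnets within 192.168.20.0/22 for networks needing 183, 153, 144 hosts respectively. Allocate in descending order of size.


183 hosts -> /24 (254 usable): 192.168.20.0/24
153 hosts -> /24 (254 usable): 192.168.21.0/24
144 hosts -> /24 (254 usable): 192.168.22.0/24
Allocation: 192.168.20.0/24 (183 hosts, 254 usable); 192.168.21.0/24 (153 hosts, 254 usable); 192.168.22.0/24 (144 hosts, 254 usable)


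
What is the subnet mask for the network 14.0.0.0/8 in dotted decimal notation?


/8 means 8 network bits, 24 host bits
Binary: 11111111000000000000000000000000
Mask: 255.0.0.0


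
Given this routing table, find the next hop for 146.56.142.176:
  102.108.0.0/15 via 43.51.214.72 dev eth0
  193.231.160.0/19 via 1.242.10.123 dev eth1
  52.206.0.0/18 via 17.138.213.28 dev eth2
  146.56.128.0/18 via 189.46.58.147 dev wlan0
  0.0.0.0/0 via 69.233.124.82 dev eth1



Longest prefix match for 146.56.142.176:
  /15 102.108.0.0: no
  /19 193.231.160.0: no
  /18 52.206.0.0: no
  /18 146.56.128.0: MATCH
  /0 0.0.0.0: MATCH
Selected: next-hop 189.46.58.147 via wlan0 (matched /18)


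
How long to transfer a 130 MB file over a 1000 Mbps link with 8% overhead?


Effective throughput = 1000 * (1 - 8/100) = 920 Mbps
File size in Mb = 130 * 8 = 1040 Mb
Time = 1040 / 920
Time = 1.1304 seconds


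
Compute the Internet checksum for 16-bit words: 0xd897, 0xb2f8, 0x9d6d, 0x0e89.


Sum all words (with carry folding):
+ 0xd897 = 0xd897
+ 0xb2f8 = 0x8b90
+ 0x9d6d = 0x28fe
+ 0x0e89 = 0x3787
One's complement: ~0x3787
Checksum = 0xc878


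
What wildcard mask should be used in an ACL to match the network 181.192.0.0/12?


Subnet mask: 255.240.0.0
Wildcard = 255.255.255.255 - subnet mask
255 - 255 = 0
255 - 240 = 15
255 - 0 = 255
255 - 0 = 255
Wildcard: 0.15.255.255


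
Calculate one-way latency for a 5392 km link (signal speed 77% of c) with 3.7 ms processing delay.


Speed = 0.77 * 3e5 km/s = 231000 km/s
Propagation delay = 5392 / 231000 = 0.0233 s = 23.342 ms
Processing delay = 3.7 ms
Total one-way latency = 27.042 ms


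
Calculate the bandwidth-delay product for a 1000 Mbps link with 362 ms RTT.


BDP = bandwidth * RTT
= 1000 Mbps * 362 ms
= 1000 * 1e6 * 362 / 1000 bits
= 362000000 bits
= 45250000 bytes
= 44189.4531 KB
BDP = 362000000 bits (45250000 bytes)


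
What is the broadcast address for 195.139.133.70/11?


Network: 195.128.0.0/11
Host bits = 21
Set all host bits to 1:
Broadcast: 195.159.255.255


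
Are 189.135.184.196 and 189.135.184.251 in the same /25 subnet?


Mask: 255.255.255.128
189.135.184.196 AND mask = 189.135.184.128
189.135.184.251 AND mask = 189.135.184.128
Yes, same subnet (189.135.184.128)


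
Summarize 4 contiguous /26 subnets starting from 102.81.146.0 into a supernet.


Original prefix: /26
Number of subnets: 4 = 2^2
New prefix = 26 - 2 = 24
Supernet: 102.81.146.0/24


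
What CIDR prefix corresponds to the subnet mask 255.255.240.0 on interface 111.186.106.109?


Binary: 11111111.11111111.11110000.00000000
Count leading 1s
Prefix: /20


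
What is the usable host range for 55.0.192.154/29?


Network: 55.0.192.152
Broadcast: 55.0.192.159
First usable = network + 1
Last usable = broadcast - 1
Range: 55.0.192.153 to 55.0.192.158


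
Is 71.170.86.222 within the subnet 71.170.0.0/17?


Subnet network: 71.170.0.0
Test IP AND mask: 71.170.0.0
Yes, 71.170.86.222 is in 71.170.0.0/17


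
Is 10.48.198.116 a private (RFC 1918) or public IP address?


RFC 1918 private ranges:
  10.0.0.0/8 (10.0.0.0 - 10.255.255.255)
  172.16.0.0/12 (172.16.0.0 - 172.31.255.255)
  192.168.0.0/16 (192.168.0.0 - 192.168.255.255)
Private (in 10.0.0.0/8)


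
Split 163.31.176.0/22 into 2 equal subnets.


New prefix = 22 + 1 = 23
Each subnet has 512 addresses
  163.31.176.0/23
  163.31.178.0/23
Subnets: 163.31.176.0/23, 163.31.178.0/23


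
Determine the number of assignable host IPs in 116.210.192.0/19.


Host bits = 32 - 19 = 13
Total addresses = 2^13 = 8192
Usable = total - 2 (network and broadcast)
Usable hosts: 8190


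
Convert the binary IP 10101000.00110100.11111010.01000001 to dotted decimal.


10101000 = 168
00110100 = 52
11111010 = 250
01000001 = 65
IP: 168.52.250.65


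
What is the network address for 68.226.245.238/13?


IP:   01000100.11100010.11110101.11101110
Mask: 11111111.11111000.00000000.00000000
AND operation:
Net:  01000100.11100000.00000000.00000000
Network: 68.224.0.0/13


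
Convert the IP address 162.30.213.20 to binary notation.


162 = 10100010
30 = 00011110
213 = 11010101
20 = 00010100
Binary: 10100010.00011110.11010101.00010100


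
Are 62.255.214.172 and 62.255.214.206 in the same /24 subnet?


Mask: 255.255.255.0
62.255.214.172 AND mask = 62.255.214.0
62.255.214.206 AND mask = 62.255.214.0
Yes, same subnet (62.255.214.0)


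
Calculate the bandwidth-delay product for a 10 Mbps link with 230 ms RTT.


BDP = bandwidth * RTT
= 10 Mbps * 230 ms
= 10 * 1e6 * 230 / 1000 bits
= 2300000 bits
= 287500 bytes
= 280.7617 KB
BDP = 2300000 bits (287500 bytes)


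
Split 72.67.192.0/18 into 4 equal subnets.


New prefix = 18 + 2 = 20
Each subnet has 4096 addresses
  72.67.192.0/20
  72.67.208.0/20
  72.67.224.0/20
  72.67.240.0/20
Subnets: 72.67.192.0/20, 72.67.208.0/20, 72.67.224.0/20, 72.67.240.0/20


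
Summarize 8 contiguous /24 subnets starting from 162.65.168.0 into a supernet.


Original prefix: /24
Number of subnets: 8 = 2^3
New prefix = 24 - 3 = 21
Supernet: 162.65.168.0/21


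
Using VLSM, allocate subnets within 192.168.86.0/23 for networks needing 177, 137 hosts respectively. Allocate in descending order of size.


177 hosts -> /24 (254 usable): 192.168.86.0/24
137 hosts -> /24 (254 usable): 192.168.87.0/24
Allocation: 192.168.86.0/24 (177 hosts, 254 usable); 192.168.87.0/24 (137 hosts, 254 usable)


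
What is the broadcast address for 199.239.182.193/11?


Network: 199.224.0.0/11
Host bits = 21
Set all host bits to 1:
Broadcast: 199.255.255.255


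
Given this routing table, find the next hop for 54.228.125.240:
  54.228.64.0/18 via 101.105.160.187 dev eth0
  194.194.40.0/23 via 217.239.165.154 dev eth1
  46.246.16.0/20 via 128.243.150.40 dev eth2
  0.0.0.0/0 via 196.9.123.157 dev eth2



Longest prefix match for 54.228.125.240:
  /18 54.228.64.0: MATCH
  /23 194.194.40.0: no
  /20 46.246.16.0: no
  /0 0.0.0.0: MATCH
Selected: next-hop 101.105.160.187 via eth0 (matched /18)
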